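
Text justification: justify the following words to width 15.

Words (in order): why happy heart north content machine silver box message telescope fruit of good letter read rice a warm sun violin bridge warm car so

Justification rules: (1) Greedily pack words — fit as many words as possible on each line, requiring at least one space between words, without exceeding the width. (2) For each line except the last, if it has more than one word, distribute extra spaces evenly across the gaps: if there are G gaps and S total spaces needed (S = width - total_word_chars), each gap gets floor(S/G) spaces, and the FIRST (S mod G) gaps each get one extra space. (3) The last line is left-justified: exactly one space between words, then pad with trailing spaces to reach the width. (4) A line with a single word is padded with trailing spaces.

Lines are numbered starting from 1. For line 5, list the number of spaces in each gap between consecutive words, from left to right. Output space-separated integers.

Line 1: ['why', 'happy', 'heart'] (min_width=15, slack=0)
Line 2: ['north', 'content'] (min_width=13, slack=2)
Line 3: ['machine', 'silver'] (min_width=14, slack=1)
Line 4: ['box', 'message'] (min_width=11, slack=4)
Line 5: ['telescope', 'fruit'] (min_width=15, slack=0)
Line 6: ['of', 'good', 'letter'] (min_width=14, slack=1)
Line 7: ['read', 'rice', 'a'] (min_width=11, slack=4)
Line 8: ['warm', 'sun', 'violin'] (min_width=15, slack=0)
Line 9: ['bridge', 'warm', 'car'] (min_width=15, slack=0)
Line 10: ['so'] (min_width=2, slack=13)

Answer: 1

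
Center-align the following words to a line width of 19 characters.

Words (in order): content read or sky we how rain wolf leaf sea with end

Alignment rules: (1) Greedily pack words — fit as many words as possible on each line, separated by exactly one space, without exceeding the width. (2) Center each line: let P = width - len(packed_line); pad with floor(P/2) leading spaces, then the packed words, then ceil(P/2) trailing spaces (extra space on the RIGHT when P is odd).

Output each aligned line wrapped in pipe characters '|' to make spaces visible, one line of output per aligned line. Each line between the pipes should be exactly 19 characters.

Line 1: ['content', 'read', 'or', 'sky'] (min_width=19, slack=0)
Line 2: ['we', 'how', 'rain', 'wolf'] (min_width=16, slack=3)
Line 3: ['leaf', 'sea', 'with', 'end'] (min_width=17, slack=2)

Answer: |content read or sky|
| we how rain wolf  |
| leaf sea with end |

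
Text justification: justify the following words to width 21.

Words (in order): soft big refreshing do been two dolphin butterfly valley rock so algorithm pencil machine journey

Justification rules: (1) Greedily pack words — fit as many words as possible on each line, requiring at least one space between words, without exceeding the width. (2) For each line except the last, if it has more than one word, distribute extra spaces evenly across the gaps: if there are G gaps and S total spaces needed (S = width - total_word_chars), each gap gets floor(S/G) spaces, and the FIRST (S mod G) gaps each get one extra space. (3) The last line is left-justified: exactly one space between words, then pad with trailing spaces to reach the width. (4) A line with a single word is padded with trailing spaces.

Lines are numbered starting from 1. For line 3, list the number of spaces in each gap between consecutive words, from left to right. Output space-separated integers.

Answer: 1 1

Derivation:
Line 1: ['soft', 'big', 'refreshing'] (min_width=19, slack=2)
Line 2: ['do', 'been', 'two', 'dolphin'] (min_width=19, slack=2)
Line 3: ['butterfly', 'valley', 'rock'] (min_width=21, slack=0)
Line 4: ['so', 'algorithm', 'pencil'] (min_width=19, slack=2)
Line 5: ['machine', 'journey'] (min_width=15, slack=6)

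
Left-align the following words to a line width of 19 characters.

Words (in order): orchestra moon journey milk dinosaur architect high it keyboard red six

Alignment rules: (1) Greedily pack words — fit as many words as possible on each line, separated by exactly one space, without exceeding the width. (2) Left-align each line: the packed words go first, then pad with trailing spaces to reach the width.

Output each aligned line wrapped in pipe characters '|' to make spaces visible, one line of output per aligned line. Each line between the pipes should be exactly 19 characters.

Answer: |orchestra moon     |
|journey milk       |
|dinosaur architect |
|high it keyboard   |
|red six            |

Derivation:
Line 1: ['orchestra', 'moon'] (min_width=14, slack=5)
Line 2: ['journey', 'milk'] (min_width=12, slack=7)
Line 3: ['dinosaur', 'architect'] (min_width=18, slack=1)
Line 4: ['high', 'it', 'keyboard'] (min_width=16, slack=3)
Line 5: ['red', 'six'] (min_width=7, slack=12)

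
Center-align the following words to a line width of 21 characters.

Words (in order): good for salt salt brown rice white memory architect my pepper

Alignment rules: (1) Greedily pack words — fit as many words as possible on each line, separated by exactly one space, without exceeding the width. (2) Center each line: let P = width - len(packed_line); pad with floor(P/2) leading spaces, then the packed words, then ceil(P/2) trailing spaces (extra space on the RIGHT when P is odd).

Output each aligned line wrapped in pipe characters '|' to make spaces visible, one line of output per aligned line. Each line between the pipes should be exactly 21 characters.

Line 1: ['good', 'for', 'salt', 'salt'] (min_width=18, slack=3)
Line 2: ['brown', 'rice', 'white'] (min_width=16, slack=5)
Line 3: ['memory', 'architect', 'my'] (min_width=19, slack=2)
Line 4: ['pepper'] (min_width=6, slack=15)

Answer: | good for salt salt  |
|  brown rice white   |
| memory architect my |
|       pepper        |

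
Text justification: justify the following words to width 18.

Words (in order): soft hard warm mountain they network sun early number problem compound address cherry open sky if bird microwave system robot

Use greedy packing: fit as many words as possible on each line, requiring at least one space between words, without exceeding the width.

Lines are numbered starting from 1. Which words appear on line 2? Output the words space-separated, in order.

Line 1: ['soft', 'hard', 'warm'] (min_width=14, slack=4)
Line 2: ['mountain', 'they'] (min_width=13, slack=5)
Line 3: ['network', 'sun', 'early'] (min_width=17, slack=1)
Line 4: ['number', 'problem'] (min_width=14, slack=4)
Line 5: ['compound', 'address'] (min_width=16, slack=2)
Line 6: ['cherry', 'open', 'sky', 'if'] (min_width=18, slack=0)
Line 7: ['bird', 'microwave'] (min_width=14, slack=4)
Line 8: ['system', 'robot'] (min_width=12, slack=6)

Answer: mountain they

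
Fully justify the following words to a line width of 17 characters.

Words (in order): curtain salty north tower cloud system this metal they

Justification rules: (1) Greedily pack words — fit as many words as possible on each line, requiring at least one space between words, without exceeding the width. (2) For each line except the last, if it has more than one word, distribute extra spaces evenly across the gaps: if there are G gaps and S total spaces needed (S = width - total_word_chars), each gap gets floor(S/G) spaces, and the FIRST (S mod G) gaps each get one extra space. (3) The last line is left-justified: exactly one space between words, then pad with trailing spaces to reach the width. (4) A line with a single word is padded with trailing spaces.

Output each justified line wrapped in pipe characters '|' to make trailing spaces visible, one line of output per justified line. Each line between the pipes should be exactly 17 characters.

Answer: |curtain     salty|
|north tower cloud|
|system this metal|
|they             |

Derivation:
Line 1: ['curtain', 'salty'] (min_width=13, slack=4)
Line 2: ['north', 'tower', 'cloud'] (min_width=17, slack=0)
Line 3: ['system', 'this', 'metal'] (min_width=17, slack=0)
Line 4: ['they'] (min_width=4, slack=13)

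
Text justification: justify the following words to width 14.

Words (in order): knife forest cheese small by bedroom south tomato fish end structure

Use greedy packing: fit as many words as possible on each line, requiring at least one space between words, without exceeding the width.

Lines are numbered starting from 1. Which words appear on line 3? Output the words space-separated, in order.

Line 1: ['knife', 'forest'] (min_width=12, slack=2)
Line 2: ['cheese', 'small'] (min_width=12, slack=2)
Line 3: ['by', 'bedroom'] (min_width=10, slack=4)
Line 4: ['south', 'tomato'] (min_width=12, slack=2)
Line 5: ['fish', 'end'] (min_width=8, slack=6)
Line 6: ['structure'] (min_width=9, slack=5)

Answer: by bedroom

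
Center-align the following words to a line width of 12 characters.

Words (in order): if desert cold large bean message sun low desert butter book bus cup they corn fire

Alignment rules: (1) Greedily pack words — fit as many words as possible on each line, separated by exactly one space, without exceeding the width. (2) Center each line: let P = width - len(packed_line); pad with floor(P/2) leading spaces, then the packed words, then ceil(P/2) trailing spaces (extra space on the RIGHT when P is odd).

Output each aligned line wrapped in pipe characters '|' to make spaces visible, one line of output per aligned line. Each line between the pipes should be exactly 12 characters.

Answer: | if desert  |
| cold large |
|bean message|
|  sun low   |
|   desert   |
|butter book |
|bus cup they|
| corn fire  |

Derivation:
Line 1: ['if', 'desert'] (min_width=9, slack=3)
Line 2: ['cold', 'large'] (min_width=10, slack=2)
Line 3: ['bean', 'message'] (min_width=12, slack=0)
Line 4: ['sun', 'low'] (min_width=7, slack=5)
Line 5: ['desert'] (min_width=6, slack=6)
Line 6: ['butter', 'book'] (min_width=11, slack=1)
Line 7: ['bus', 'cup', 'they'] (min_width=12, slack=0)
Line 8: ['corn', 'fire'] (min_width=9, slack=3)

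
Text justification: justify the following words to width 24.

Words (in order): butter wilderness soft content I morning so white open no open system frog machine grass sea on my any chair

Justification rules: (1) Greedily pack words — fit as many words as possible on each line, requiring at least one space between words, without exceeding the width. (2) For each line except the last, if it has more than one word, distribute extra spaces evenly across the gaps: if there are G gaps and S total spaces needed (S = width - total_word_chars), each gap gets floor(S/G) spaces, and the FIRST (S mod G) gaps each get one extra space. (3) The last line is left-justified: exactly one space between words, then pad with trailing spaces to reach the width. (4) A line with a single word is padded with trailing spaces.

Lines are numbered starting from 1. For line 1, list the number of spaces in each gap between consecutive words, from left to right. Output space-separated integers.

Answer: 2 2

Derivation:
Line 1: ['butter', 'wilderness', 'soft'] (min_width=22, slack=2)
Line 2: ['content', 'I', 'morning', 'so'] (min_width=20, slack=4)
Line 3: ['white', 'open', 'no', 'open'] (min_width=18, slack=6)
Line 4: ['system', 'frog', 'machine'] (min_width=19, slack=5)
Line 5: ['grass', 'sea', 'on', 'my', 'any'] (min_width=19, slack=5)
Line 6: ['chair'] (min_width=5, slack=19)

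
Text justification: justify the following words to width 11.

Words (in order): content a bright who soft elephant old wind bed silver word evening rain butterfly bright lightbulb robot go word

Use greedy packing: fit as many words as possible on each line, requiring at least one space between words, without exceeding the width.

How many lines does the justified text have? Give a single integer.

Line 1: ['content', 'a'] (min_width=9, slack=2)
Line 2: ['bright', 'who'] (min_width=10, slack=1)
Line 3: ['soft'] (min_width=4, slack=7)
Line 4: ['elephant'] (min_width=8, slack=3)
Line 5: ['old', 'wind'] (min_width=8, slack=3)
Line 6: ['bed', 'silver'] (min_width=10, slack=1)
Line 7: ['word'] (min_width=4, slack=7)
Line 8: ['evening'] (min_width=7, slack=4)
Line 9: ['rain'] (min_width=4, slack=7)
Line 10: ['butterfly'] (min_width=9, slack=2)
Line 11: ['bright'] (min_width=6, slack=5)
Line 12: ['lightbulb'] (min_width=9, slack=2)
Line 13: ['robot', 'go'] (min_width=8, slack=3)
Line 14: ['word'] (min_width=4, slack=7)
Total lines: 14

Answer: 14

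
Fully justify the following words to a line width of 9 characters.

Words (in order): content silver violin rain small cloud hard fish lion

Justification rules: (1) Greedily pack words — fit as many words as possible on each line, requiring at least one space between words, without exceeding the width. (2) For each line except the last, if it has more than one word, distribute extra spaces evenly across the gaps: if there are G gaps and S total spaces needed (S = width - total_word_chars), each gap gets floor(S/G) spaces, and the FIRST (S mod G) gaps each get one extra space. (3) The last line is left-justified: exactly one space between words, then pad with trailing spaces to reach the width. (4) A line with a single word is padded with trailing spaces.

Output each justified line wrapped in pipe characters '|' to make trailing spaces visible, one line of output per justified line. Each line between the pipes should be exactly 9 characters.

Answer: |content  |
|silver   |
|violin   |
|rain     |
|small    |
|cloud    |
|hard fish|
|lion     |

Derivation:
Line 1: ['content'] (min_width=7, slack=2)
Line 2: ['silver'] (min_width=6, slack=3)
Line 3: ['violin'] (min_width=6, slack=3)
Line 4: ['rain'] (min_width=4, slack=5)
Line 5: ['small'] (min_width=5, slack=4)
Line 6: ['cloud'] (min_width=5, slack=4)
Line 7: ['hard', 'fish'] (min_width=9, slack=0)
Line 8: ['lion'] (min_width=4, slack=5)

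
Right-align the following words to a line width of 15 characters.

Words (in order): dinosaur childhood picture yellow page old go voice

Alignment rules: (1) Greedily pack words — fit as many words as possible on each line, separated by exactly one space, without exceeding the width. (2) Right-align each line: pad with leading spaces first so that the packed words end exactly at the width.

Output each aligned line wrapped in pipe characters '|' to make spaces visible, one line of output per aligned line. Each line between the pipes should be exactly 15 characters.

Answer: |       dinosaur|
|      childhood|
| picture yellow|
|    page old go|
|          voice|

Derivation:
Line 1: ['dinosaur'] (min_width=8, slack=7)
Line 2: ['childhood'] (min_width=9, slack=6)
Line 3: ['picture', 'yellow'] (min_width=14, slack=1)
Line 4: ['page', 'old', 'go'] (min_width=11, slack=4)
Line 5: ['voice'] (min_width=5, slack=10)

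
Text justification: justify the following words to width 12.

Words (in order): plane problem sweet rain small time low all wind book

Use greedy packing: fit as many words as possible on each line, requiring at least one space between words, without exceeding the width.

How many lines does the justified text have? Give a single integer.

Line 1: ['plane'] (min_width=5, slack=7)
Line 2: ['problem'] (min_width=7, slack=5)
Line 3: ['sweet', 'rain'] (min_width=10, slack=2)
Line 4: ['small', 'time'] (min_width=10, slack=2)
Line 5: ['low', 'all', 'wind'] (min_width=12, slack=0)
Line 6: ['book'] (min_width=4, slack=8)
Total lines: 6

Answer: 6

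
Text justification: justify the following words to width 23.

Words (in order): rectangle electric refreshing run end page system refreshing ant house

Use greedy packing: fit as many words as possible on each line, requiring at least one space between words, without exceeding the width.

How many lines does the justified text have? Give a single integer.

Line 1: ['rectangle', 'electric'] (min_width=18, slack=5)
Line 2: ['refreshing', 'run', 'end', 'page'] (min_width=23, slack=0)
Line 3: ['system', 'refreshing', 'ant'] (min_width=21, slack=2)
Line 4: ['house'] (min_width=5, slack=18)
Total lines: 4

Answer: 4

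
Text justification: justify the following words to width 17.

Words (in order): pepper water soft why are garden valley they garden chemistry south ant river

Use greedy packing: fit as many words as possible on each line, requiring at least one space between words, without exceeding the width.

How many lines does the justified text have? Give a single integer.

Answer: 5

Derivation:
Line 1: ['pepper', 'water', 'soft'] (min_width=17, slack=0)
Line 2: ['why', 'are', 'garden'] (min_width=14, slack=3)
Line 3: ['valley', 'they'] (min_width=11, slack=6)
Line 4: ['garden', 'chemistry'] (min_width=16, slack=1)
Line 5: ['south', 'ant', 'river'] (min_width=15, slack=2)
Total lines: 5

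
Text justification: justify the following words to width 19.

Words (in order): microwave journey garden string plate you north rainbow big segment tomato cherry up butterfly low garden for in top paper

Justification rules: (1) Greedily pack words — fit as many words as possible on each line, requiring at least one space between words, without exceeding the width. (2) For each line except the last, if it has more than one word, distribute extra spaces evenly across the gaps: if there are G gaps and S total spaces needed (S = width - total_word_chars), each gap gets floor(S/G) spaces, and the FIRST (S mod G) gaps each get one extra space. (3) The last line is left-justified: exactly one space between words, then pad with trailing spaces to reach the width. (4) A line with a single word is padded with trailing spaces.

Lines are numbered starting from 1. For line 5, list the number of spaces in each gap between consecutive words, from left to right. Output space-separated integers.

Answer: 1 1

Derivation:
Line 1: ['microwave', 'journey'] (min_width=17, slack=2)
Line 2: ['garden', 'string', 'plate'] (min_width=19, slack=0)
Line 3: ['you', 'north', 'rainbow'] (min_width=17, slack=2)
Line 4: ['big', 'segment', 'tomato'] (min_width=18, slack=1)
Line 5: ['cherry', 'up', 'butterfly'] (min_width=19, slack=0)
Line 6: ['low', 'garden', 'for', 'in'] (min_width=17, slack=2)
Line 7: ['top', 'paper'] (min_width=9, slack=10)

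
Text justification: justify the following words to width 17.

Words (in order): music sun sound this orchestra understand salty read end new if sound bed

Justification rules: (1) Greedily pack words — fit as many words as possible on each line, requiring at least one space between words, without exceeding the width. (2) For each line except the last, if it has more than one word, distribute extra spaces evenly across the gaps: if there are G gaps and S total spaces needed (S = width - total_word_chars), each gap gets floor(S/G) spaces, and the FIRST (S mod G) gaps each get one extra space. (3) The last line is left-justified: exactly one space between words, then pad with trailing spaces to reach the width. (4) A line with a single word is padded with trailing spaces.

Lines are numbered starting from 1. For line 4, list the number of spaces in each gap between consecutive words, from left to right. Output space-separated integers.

Line 1: ['music', 'sun', 'sound'] (min_width=15, slack=2)
Line 2: ['this', 'orchestra'] (min_width=14, slack=3)
Line 3: ['understand', 'salty'] (min_width=16, slack=1)
Line 4: ['read', 'end', 'new', 'if'] (min_width=15, slack=2)
Line 5: ['sound', 'bed'] (min_width=9, slack=8)

Answer: 2 2 1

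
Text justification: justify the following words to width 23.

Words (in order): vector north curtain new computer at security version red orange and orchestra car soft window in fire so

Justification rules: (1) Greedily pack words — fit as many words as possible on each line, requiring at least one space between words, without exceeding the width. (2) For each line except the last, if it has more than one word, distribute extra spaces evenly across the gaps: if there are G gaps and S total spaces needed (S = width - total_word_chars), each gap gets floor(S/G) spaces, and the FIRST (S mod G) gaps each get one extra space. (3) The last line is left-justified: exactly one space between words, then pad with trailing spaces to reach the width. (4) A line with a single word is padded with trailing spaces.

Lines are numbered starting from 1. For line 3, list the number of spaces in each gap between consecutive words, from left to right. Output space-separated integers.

Answer: 3 2

Derivation:
Line 1: ['vector', 'north', 'curtain'] (min_width=20, slack=3)
Line 2: ['new', 'computer', 'at'] (min_width=15, slack=8)
Line 3: ['security', 'version', 'red'] (min_width=20, slack=3)
Line 4: ['orange', 'and', 'orchestra'] (min_width=20, slack=3)
Line 5: ['car', 'soft', 'window', 'in', 'fire'] (min_width=23, slack=0)
Line 6: ['so'] (min_width=2, slack=21)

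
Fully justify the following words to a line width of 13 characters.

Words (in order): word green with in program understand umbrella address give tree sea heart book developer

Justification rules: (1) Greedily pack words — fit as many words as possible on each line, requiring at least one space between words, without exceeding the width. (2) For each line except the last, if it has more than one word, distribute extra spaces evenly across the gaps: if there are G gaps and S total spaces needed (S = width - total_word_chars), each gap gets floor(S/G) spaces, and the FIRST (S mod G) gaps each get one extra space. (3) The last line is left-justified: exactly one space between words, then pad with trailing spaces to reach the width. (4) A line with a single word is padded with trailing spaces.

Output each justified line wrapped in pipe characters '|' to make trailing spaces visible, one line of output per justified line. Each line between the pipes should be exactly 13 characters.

Line 1: ['word', 'green'] (min_width=10, slack=3)
Line 2: ['with', 'in'] (min_width=7, slack=6)
Line 3: ['program'] (min_width=7, slack=6)
Line 4: ['understand'] (min_width=10, slack=3)
Line 5: ['umbrella'] (min_width=8, slack=5)
Line 6: ['address', 'give'] (min_width=12, slack=1)
Line 7: ['tree', 'sea'] (min_width=8, slack=5)
Line 8: ['heart', 'book'] (min_width=10, slack=3)
Line 9: ['developer'] (min_width=9, slack=4)

Answer: |word    green|
|with       in|
|program      |
|understand   |
|umbrella     |
|address  give|
|tree      sea|
|heart    book|
|developer    |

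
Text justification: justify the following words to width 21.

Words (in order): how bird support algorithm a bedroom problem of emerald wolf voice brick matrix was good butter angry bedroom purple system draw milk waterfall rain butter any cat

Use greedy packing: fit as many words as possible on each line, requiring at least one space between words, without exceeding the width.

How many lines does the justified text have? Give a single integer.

Line 1: ['how', 'bird', 'support'] (min_width=16, slack=5)
Line 2: ['algorithm', 'a', 'bedroom'] (min_width=19, slack=2)
Line 3: ['problem', 'of', 'emerald'] (min_width=18, slack=3)
Line 4: ['wolf', 'voice', 'brick'] (min_width=16, slack=5)
Line 5: ['matrix', 'was', 'good'] (min_width=15, slack=6)
Line 6: ['butter', 'angry', 'bedroom'] (min_width=20, slack=1)
Line 7: ['purple', 'system', 'draw'] (min_width=18, slack=3)
Line 8: ['milk', 'waterfall', 'rain'] (min_width=19, slack=2)
Line 9: ['butter', 'any', 'cat'] (min_width=14, slack=7)
Total lines: 9

Answer: 9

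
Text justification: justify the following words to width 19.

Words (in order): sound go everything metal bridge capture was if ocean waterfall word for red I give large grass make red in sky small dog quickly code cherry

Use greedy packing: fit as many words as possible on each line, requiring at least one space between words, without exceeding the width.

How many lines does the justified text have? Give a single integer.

Answer: 9

Derivation:
Line 1: ['sound', 'go', 'everything'] (min_width=19, slack=0)
Line 2: ['metal', 'bridge'] (min_width=12, slack=7)
Line 3: ['capture', 'was', 'if'] (min_width=14, slack=5)
Line 4: ['ocean', 'waterfall'] (min_width=15, slack=4)
Line 5: ['word', 'for', 'red', 'I', 'give'] (min_width=19, slack=0)
Line 6: ['large', 'grass', 'make'] (min_width=16, slack=3)
Line 7: ['red', 'in', 'sky', 'small'] (min_width=16, slack=3)
Line 8: ['dog', 'quickly', 'code'] (min_width=16, slack=3)
Line 9: ['cherry'] (min_width=6, slack=13)
Total lines: 9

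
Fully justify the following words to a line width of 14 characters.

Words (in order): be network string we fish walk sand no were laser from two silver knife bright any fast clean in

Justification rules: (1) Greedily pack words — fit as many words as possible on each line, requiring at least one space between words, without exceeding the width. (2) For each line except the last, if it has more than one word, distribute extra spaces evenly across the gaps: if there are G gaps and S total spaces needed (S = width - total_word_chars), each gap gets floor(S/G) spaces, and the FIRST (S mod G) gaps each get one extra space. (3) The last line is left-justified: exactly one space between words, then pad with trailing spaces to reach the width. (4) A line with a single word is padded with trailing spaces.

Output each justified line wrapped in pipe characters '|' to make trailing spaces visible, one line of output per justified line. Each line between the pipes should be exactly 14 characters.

Line 1: ['be', 'network'] (min_width=10, slack=4)
Line 2: ['string', 'we', 'fish'] (min_width=14, slack=0)
Line 3: ['walk', 'sand', 'no'] (min_width=12, slack=2)
Line 4: ['were', 'laser'] (min_width=10, slack=4)
Line 5: ['from', 'two'] (min_width=8, slack=6)
Line 6: ['silver', 'knife'] (min_width=12, slack=2)
Line 7: ['bright', 'any'] (min_width=10, slack=4)
Line 8: ['fast', 'clean', 'in'] (min_width=13, slack=1)

Answer: |be     network|
|string we fish|
|walk  sand  no|
|were     laser|
|from       two|
|silver   knife|
|bright     any|
|fast clean in |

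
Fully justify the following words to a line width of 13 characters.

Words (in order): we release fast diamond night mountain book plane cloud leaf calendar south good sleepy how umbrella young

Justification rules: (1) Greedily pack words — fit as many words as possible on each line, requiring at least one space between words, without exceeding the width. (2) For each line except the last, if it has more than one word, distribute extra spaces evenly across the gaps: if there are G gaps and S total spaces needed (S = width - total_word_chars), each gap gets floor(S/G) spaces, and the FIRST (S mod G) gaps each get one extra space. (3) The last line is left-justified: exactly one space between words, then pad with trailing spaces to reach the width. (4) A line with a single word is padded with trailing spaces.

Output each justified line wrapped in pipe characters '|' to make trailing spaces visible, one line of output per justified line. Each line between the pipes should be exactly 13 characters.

Answer: |we    release|
|fast  diamond|
|night        |
|mountain book|
|plane   cloud|
|leaf calendar|
|south    good|
|sleepy    how|
|umbrella     |
|young        |

Derivation:
Line 1: ['we', 'release'] (min_width=10, slack=3)
Line 2: ['fast', 'diamond'] (min_width=12, slack=1)
Line 3: ['night'] (min_width=5, slack=8)
Line 4: ['mountain', 'book'] (min_width=13, slack=0)
Line 5: ['plane', 'cloud'] (min_width=11, slack=2)
Line 6: ['leaf', 'calendar'] (min_width=13, slack=0)
Line 7: ['south', 'good'] (min_width=10, slack=3)
Line 8: ['sleepy', 'how'] (min_width=10, slack=3)
Line 9: ['umbrella'] (min_width=8, slack=5)
Line 10: ['young'] (min_width=5, slack=8)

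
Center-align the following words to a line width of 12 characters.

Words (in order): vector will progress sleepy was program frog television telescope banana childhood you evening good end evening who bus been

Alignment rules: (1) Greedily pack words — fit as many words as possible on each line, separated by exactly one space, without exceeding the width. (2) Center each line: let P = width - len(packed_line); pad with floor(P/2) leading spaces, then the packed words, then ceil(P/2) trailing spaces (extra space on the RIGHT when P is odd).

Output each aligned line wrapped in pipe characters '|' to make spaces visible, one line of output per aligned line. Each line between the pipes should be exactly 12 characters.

Answer: |vector will |
|  progress  |
| sleepy was |
|program frog|
| television |
| telescope  |
|   banana   |
| childhood  |
|you evening |
|  good end  |
|evening who |
|  bus been  |

Derivation:
Line 1: ['vector', 'will'] (min_width=11, slack=1)
Line 2: ['progress'] (min_width=8, slack=4)
Line 3: ['sleepy', 'was'] (min_width=10, slack=2)
Line 4: ['program', 'frog'] (min_width=12, slack=0)
Line 5: ['television'] (min_width=10, slack=2)
Line 6: ['telescope'] (min_width=9, slack=3)
Line 7: ['banana'] (min_width=6, slack=6)
Line 8: ['childhood'] (min_width=9, slack=3)
Line 9: ['you', 'evening'] (min_width=11, slack=1)
Line 10: ['good', 'end'] (min_width=8, slack=4)
Line 11: ['evening', 'who'] (min_width=11, slack=1)
Line 12: ['bus', 'been'] (min_width=8, slack=4)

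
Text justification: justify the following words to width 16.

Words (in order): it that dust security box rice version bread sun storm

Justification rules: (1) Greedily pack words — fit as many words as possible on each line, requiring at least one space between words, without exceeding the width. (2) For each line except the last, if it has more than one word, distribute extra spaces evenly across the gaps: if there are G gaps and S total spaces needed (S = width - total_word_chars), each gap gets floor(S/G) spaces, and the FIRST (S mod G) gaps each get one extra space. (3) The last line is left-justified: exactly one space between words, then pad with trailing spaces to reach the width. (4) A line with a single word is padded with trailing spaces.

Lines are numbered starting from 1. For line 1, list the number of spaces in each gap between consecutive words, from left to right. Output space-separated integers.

Line 1: ['it', 'that', 'dust'] (min_width=12, slack=4)
Line 2: ['security', 'box'] (min_width=12, slack=4)
Line 3: ['rice', 'version'] (min_width=12, slack=4)
Line 4: ['bread', 'sun', 'storm'] (min_width=15, slack=1)

Answer: 3 3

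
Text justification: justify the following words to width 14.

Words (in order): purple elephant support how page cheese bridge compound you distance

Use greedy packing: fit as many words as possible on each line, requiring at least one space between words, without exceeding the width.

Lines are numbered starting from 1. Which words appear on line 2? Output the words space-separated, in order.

Answer: elephant

Derivation:
Line 1: ['purple'] (min_width=6, slack=8)
Line 2: ['elephant'] (min_width=8, slack=6)
Line 3: ['support', 'how'] (min_width=11, slack=3)
Line 4: ['page', 'cheese'] (min_width=11, slack=3)
Line 5: ['bridge'] (min_width=6, slack=8)
Line 6: ['compound', 'you'] (min_width=12, slack=2)
Line 7: ['distance'] (min_width=8, slack=6)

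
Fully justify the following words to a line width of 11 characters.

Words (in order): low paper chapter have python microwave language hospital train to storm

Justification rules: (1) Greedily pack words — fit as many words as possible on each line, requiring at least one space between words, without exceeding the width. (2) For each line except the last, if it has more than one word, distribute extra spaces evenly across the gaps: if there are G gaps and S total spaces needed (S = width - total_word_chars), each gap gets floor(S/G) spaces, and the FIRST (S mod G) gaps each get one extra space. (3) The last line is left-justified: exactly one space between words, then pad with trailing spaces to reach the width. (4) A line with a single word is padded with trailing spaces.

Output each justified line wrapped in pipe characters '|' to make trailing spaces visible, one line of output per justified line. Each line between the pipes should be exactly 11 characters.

Answer: |low   paper|
|chapter    |
|have python|
|microwave  |
|language   |
|hospital   |
|train    to|
|storm      |

Derivation:
Line 1: ['low', 'paper'] (min_width=9, slack=2)
Line 2: ['chapter'] (min_width=7, slack=4)
Line 3: ['have', 'python'] (min_width=11, slack=0)
Line 4: ['microwave'] (min_width=9, slack=2)
Line 5: ['language'] (min_width=8, slack=3)
Line 6: ['hospital'] (min_width=8, slack=3)
Line 7: ['train', 'to'] (min_width=8, slack=3)
Line 8: ['storm'] (min_width=5, slack=6)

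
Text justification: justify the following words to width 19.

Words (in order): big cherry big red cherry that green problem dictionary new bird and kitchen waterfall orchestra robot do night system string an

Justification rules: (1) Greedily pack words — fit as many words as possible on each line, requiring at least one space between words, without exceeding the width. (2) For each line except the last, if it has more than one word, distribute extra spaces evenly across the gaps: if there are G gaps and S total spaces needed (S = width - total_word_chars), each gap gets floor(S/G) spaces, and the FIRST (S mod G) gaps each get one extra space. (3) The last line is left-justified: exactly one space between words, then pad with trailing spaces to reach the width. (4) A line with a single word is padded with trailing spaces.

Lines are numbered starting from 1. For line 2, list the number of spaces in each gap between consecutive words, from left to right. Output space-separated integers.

Answer: 2 2

Derivation:
Line 1: ['big', 'cherry', 'big', 'red'] (min_width=18, slack=1)
Line 2: ['cherry', 'that', 'green'] (min_width=17, slack=2)
Line 3: ['problem', 'dictionary'] (min_width=18, slack=1)
Line 4: ['new', 'bird', 'and'] (min_width=12, slack=7)
Line 5: ['kitchen', 'waterfall'] (min_width=17, slack=2)
Line 6: ['orchestra', 'robot', 'do'] (min_width=18, slack=1)
Line 7: ['night', 'system', 'string'] (min_width=19, slack=0)
Line 8: ['an'] (min_width=2, slack=17)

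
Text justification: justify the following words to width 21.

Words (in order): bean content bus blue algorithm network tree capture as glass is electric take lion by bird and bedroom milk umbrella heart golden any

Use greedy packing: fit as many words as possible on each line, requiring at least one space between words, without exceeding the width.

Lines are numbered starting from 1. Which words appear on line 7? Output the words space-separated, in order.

Line 1: ['bean', 'content', 'bus', 'blue'] (min_width=21, slack=0)
Line 2: ['algorithm', 'network'] (min_width=17, slack=4)
Line 3: ['tree', 'capture', 'as', 'glass'] (min_width=21, slack=0)
Line 4: ['is', 'electric', 'take', 'lion'] (min_width=21, slack=0)
Line 5: ['by', 'bird', 'and', 'bedroom'] (min_width=19, slack=2)
Line 6: ['milk', 'umbrella', 'heart'] (min_width=19, slack=2)
Line 7: ['golden', 'any'] (min_width=10, slack=11)

Answer: golden any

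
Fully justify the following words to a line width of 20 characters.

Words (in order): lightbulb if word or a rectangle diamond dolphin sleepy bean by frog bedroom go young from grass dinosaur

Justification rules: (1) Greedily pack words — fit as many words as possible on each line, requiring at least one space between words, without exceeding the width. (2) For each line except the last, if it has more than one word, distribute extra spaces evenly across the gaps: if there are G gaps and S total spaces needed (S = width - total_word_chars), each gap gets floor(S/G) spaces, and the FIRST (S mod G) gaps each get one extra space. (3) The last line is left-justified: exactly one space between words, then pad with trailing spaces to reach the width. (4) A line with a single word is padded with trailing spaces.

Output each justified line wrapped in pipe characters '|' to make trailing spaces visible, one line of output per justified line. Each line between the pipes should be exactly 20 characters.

Line 1: ['lightbulb', 'if', 'word', 'or'] (min_width=20, slack=0)
Line 2: ['a', 'rectangle', 'diamond'] (min_width=19, slack=1)
Line 3: ['dolphin', 'sleepy', 'bean'] (min_width=19, slack=1)
Line 4: ['by', 'frog', 'bedroom', 'go'] (min_width=18, slack=2)
Line 5: ['young', 'from', 'grass'] (min_width=16, slack=4)
Line 6: ['dinosaur'] (min_width=8, slack=12)

Answer: |lightbulb if word or|
|a  rectangle diamond|
|dolphin  sleepy bean|
|by  frog  bedroom go|
|young   from   grass|
|dinosaur            |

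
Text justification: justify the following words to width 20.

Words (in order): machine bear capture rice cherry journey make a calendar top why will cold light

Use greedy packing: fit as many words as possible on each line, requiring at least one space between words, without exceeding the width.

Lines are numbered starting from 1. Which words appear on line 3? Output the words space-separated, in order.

Answer: make a calendar top

Derivation:
Line 1: ['machine', 'bear', 'capture'] (min_width=20, slack=0)
Line 2: ['rice', 'cherry', 'journey'] (min_width=19, slack=1)
Line 3: ['make', 'a', 'calendar', 'top'] (min_width=19, slack=1)
Line 4: ['why', 'will', 'cold', 'light'] (min_width=19, slack=1)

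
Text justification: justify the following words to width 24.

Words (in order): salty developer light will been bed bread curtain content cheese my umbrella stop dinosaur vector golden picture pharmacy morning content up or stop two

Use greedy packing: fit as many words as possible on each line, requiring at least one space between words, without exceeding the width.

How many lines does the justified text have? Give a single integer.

Line 1: ['salty', 'developer', 'light'] (min_width=21, slack=3)
Line 2: ['will', 'been', 'bed', 'bread'] (min_width=19, slack=5)
Line 3: ['curtain', 'content', 'cheese'] (min_width=22, slack=2)
Line 4: ['my', 'umbrella', 'stop'] (min_width=16, slack=8)
Line 5: ['dinosaur', 'vector', 'golden'] (min_width=22, slack=2)
Line 6: ['picture', 'pharmacy', 'morning'] (min_width=24, slack=0)
Line 7: ['content', 'up', 'or', 'stop', 'two'] (min_width=22, slack=2)
Total lines: 7

Answer: 7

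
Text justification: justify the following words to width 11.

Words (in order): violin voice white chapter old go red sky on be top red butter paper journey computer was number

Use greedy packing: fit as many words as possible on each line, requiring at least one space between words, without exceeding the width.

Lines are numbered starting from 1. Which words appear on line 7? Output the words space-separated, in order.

Line 1: ['violin'] (min_width=6, slack=5)
Line 2: ['voice', 'white'] (min_width=11, slack=0)
Line 3: ['chapter', 'old'] (min_width=11, slack=0)
Line 4: ['go', 'red', 'sky'] (min_width=10, slack=1)
Line 5: ['on', 'be', 'top'] (min_width=9, slack=2)
Line 6: ['red', 'butter'] (min_width=10, slack=1)
Line 7: ['paper'] (min_width=5, slack=6)
Line 8: ['journey'] (min_width=7, slack=4)
Line 9: ['computer'] (min_width=8, slack=3)
Line 10: ['was', 'number'] (min_width=10, slack=1)

Answer: paper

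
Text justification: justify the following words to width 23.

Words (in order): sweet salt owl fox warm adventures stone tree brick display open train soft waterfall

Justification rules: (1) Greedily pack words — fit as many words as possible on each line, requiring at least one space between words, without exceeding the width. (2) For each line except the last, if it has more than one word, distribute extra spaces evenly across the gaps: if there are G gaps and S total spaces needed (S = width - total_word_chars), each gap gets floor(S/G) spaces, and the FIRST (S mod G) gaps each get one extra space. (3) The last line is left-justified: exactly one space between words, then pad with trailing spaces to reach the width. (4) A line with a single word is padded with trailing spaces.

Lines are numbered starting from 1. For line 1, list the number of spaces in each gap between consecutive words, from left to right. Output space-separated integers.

Line 1: ['sweet', 'salt', 'owl', 'fox', 'warm'] (min_width=23, slack=0)
Line 2: ['adventures', 'stone', 'tree'] (min_width=21, slack=2)
Line 3: ['brick', 'display', 'open'] (min_width=18, slack=5)
Line 4: ['train', 'soft', 'waterfall'] (min_width=20, slack=3)

Answer: 1 1 1 1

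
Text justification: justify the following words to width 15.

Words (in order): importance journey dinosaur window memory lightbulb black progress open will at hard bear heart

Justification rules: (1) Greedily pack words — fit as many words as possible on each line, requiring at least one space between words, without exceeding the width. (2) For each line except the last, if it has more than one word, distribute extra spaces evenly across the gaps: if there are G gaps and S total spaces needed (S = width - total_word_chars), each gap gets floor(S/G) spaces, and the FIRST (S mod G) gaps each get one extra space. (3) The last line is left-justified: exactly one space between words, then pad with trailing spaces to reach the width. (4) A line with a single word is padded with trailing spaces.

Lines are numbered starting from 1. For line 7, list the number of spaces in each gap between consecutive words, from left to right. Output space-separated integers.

Answer: 3 2

Derivation:
Line 1: ['importance'] (min_width=10, slack=5)
Line 2: ['journey'] (min_width=7, slack=8)
Line 3: ['dinosaur', 'window'] (min_width=15, slack=0)
Line 4: ['memory'] (min_width=6, slack=9)
Line 5: ['lightbulb', 'black'] (min_width=15, slack=0)
Line 6: ['progress', 'open'] (min_width=13, slack=2)
Line 7: ['will', 'at', 'hard'] (min_width=12, slack=3)
Line 8: ['bear', 'heart'] (min_width=10, slack=5)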